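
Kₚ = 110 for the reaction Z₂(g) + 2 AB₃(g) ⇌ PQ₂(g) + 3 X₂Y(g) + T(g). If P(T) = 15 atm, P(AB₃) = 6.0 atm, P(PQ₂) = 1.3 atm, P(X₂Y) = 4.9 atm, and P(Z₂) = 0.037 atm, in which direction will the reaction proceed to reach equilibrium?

Qₚ = P(PQ₂)·P(X₂Y)³·P(T) / (P(Z₂)·P(AB₃)²) = (1.3)·(4.9)³·(15) / ((0.037)·(6.0)²) = 1700
Qₚ = 1700 > Kₚ = 110, so the reverse reaction proceeds.

to the left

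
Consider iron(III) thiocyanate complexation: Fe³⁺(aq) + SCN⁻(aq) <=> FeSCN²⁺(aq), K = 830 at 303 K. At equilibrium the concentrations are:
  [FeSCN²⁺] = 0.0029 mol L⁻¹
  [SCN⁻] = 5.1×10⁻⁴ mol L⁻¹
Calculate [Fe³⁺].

[Fe³⁺] = 0.0069 mol L⁻¹

At equilibrium, K = [FeSCN²⁺] / ([Fe³⁺]·[SCN⁻]) = 830.
(0.0029) / (([Fe³⁺])·(5.1×10⁻⁴)) = 830
[Fe³⁺] = 0.00685 = 0.0069 mol L⁻¹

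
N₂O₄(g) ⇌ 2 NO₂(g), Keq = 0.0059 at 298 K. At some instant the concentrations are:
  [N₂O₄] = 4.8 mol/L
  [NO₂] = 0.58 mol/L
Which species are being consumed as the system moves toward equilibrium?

NO₂ (products)

Q = [NO₂]² / [N₂O₄] = (0.58)² / (4.8) = 0.070
Q = 0.070 > Keq = 0.0059: net reverse reaction.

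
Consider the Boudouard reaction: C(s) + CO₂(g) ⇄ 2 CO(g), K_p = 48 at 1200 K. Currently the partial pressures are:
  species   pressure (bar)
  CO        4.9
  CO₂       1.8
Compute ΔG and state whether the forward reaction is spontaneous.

(C is a pure solid — omitted from Q_p.)
Q_p = P(CO)² / P(CO₂) = (4.9)² / (1.8) = 13.3
ΔG = RT ln(Q_p/K_p) = (8.314 J mol⁻¹ K⁻¹)(1200 K) × ln(13.3/48)
   = (9.977 kJ/mol)(-1.283) = -12.8 kJ/mol
ΔG < 0, so the forward reaction is spontaneous (proceeds forward).

ΔG = -12.8 kJ/mol; the forward reaction is spontaneous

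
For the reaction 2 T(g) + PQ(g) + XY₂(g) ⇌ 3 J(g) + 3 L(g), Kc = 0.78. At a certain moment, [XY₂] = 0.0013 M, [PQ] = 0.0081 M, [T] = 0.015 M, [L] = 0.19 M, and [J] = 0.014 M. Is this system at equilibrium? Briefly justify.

no; Q > K, reaction proceeds in reverse

Qc = [J]³·[L]³ / ([T]²·[PQ]·[XY₂]) = (0.014)³·(0.19)³ / ((0.015)²·(0.0081)·(0.0013)) = 7.9
Qc = 7.9 > Kc = 0.78: net reverse reaction.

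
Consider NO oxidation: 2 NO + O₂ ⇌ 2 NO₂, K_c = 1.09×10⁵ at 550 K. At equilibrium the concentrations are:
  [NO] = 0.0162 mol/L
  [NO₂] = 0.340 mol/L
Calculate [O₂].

[O₂] = 0.00404 mol/L

At equilibrium, K_c = [NO₂]² / ([NO]²·[O₂]) = 1.09×10⁵.
(0.340)² / ((0.0162)²·([O₂])) = 1.09×10⁵
[O₂] = 0.00404 mol/L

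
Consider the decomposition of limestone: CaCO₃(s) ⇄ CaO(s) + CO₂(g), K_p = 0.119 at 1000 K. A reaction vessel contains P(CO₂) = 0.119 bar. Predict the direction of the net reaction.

(CaCO₃, CaO are pure solids — omitted from Q_p.)
Q_p = P(CO₂) = 0.119
Q_p = 0.119 = K_p, so the system is already at equilibrium.

at equilibrium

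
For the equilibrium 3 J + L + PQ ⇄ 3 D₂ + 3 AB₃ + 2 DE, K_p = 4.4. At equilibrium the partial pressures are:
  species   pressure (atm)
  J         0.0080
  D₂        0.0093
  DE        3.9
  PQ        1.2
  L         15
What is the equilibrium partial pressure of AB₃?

P(AB₃) = 1.5 atm

At equilibrium, K_p = P(D₂)³·P(AB₃)³·P(DE)² / (P(J)³·P(L)·P(PQ)) = 4.4.
(0.0093)³·(P(AB₃))³·(3.9)² / ((0.0080)³·(15)·(1.2)) = 4.4
P(AB₃)³ = 3.31 ⇒ P(AB₃) = 1.5 atm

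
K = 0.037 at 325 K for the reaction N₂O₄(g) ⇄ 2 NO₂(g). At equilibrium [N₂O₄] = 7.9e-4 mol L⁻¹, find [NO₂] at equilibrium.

At equilibrium, K = [NO₂]² / [N₂O₄] = 0.037.
([NO₂])² / (7.9e-4) = 0.037
[NO₂]² = 2.92e-5 ⇒ [NO₂] = 0.0054 mol L⁻¹

[NO₂] = 0.0054 mol L⁻¹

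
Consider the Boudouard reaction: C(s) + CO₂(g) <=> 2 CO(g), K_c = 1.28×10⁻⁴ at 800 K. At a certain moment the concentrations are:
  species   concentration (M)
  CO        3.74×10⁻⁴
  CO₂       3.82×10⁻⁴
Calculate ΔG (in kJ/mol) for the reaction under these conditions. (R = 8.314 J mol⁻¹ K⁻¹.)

(C is a pure solid — omitted from Q_c.)
Q_c = [CO]² / [CO₂] = (3.74×10⁻⁴)² / (3.82×10⁻⁴) = 3.66×10⁻⁴
ΔG = RT ln(Q_c/K_c) = (8.314 J mol⁻¹ K⁻¹)(800 K) × ln(3.66×10⁻⁴/1.28×10⁻⁴)
   = (6.651 kJ/mol)(1.051) = 6.99 kJ/mol
ΔG > 0, so the forward reaction is non-spontaneous (proceeds in reverse).

ΔG = 6.99 kJ/mol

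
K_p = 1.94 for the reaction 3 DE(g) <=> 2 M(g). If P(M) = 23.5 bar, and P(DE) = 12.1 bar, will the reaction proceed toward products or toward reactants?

Q_p = P(M)² / P(DE)³ = (23.5)² / (12.1)³ = 0.312
Q_p = 0.312 < K_p = 1.94, so the forward reaction proceeds.

forward (toward products)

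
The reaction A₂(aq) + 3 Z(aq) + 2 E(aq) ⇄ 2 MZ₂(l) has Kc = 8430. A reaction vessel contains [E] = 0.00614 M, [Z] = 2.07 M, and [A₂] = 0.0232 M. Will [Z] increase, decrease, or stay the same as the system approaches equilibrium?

(MZ₂ is a pure liquid — omitted from Qc.)
Qc = 1 / ([A₂]·[Z]³·[E]²) = 1 / ((0.0232)·(2.07)³·(0.00614)²) = 1.29×10⁵
Qc = 1.29×10⁵ > Kc = 8430: net reverse reaction.
Z is a reactant, so it increases.

increase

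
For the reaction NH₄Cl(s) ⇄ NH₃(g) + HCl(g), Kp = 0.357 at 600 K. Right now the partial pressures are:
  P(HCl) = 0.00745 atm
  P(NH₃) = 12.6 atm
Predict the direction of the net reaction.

(NH₄Cl is a pure solid — omitted from Qp.)
Qp = P(NH₃)·P(HCl) = (12.6)·(0.00745) = 0.0939
Qp = 0.0939 < Kp = 0.357, so the forward reaction proceeds.

in the forward direction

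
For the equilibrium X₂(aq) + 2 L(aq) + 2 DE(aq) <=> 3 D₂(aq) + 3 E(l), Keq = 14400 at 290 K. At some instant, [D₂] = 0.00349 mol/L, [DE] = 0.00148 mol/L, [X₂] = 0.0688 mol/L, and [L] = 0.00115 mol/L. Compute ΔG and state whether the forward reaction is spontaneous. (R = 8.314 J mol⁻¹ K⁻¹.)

ΔG = 6.50 kJ/mol; the forward reaction is non-spontaneous

(E is a pure liquid — omitted from Q.)
Q = [D₂]³ / ([X₂]·[L]²·[DE]²) = (0.00349)³ / ((0.0688)·(0.00115)²·(0.00148)²) = 2.13e5
ΔG = RT ln(Q/Keq) = (8.314 J mol⁻¹ K⁻¹)(290 K) × ln(2.13e5/14400)
   = (2.411 kJ/mol)(2.694) = 6.50 kJ/mol
ΔG > 0, so the forward reaction is non-spontaneous (proceeds in reverse).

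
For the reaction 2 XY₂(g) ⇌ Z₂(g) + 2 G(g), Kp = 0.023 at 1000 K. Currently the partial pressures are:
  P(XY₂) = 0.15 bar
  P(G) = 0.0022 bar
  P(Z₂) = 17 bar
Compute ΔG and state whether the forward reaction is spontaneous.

ΔG = -15.3 kJ/mol; the forward reaction is spontaneous

Qp = P(Z₂)·P(G)² / P(XY₂)² = (17)·(0.0022)² / (0.15)² = 0.00366
ΔG = RT ln(Qp/Kp) = (8.314 J mol⁻¹ K⁻¹)(1000 K) × ln(0.00366/0.023)
   = (8.314 kJ/mol)(-1.838) = -15.3 kJ/mol
ΔG < 0, so the forward reaction is spontaneous (proceeds forward).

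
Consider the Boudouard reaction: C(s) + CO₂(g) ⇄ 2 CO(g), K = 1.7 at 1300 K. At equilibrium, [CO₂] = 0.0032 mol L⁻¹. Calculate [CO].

(C is a pure solid — omitted from K.)
At equilibrium, K = [CO]² / [CO₂] = 1.7.
([CO])² / (0.0032) = 1.7
[CO]² = 0.00544 ⇒ [CO] = 0.074 mol L⁻¹

[CO] = 0.074 mol L⁻¹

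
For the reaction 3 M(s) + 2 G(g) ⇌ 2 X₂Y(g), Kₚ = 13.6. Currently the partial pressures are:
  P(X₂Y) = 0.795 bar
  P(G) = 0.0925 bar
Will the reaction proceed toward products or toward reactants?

(M is a pure solid — omitted from Qₚ.)
Qₚ = P(X₂Y)² / P(G)² = (0.795)² / (0.0925)² = 73.9
Qₚ = 73.9 > Kₚ = 13.6, so the reverse reaction proceeds.

to the left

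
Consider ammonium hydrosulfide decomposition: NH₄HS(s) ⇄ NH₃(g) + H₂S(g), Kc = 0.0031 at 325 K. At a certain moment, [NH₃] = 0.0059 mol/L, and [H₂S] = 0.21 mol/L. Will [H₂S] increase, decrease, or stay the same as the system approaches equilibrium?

increase

(NH₄HS is a pure solid — omitted from Qc.)
Qc = [NH₃]·[H₂S] = (0.0059)·(0.21) = 0.0012
Qc = 0.0012 < Kc = 0.0031: net forward reaction.
H₂S is a product, so it increases.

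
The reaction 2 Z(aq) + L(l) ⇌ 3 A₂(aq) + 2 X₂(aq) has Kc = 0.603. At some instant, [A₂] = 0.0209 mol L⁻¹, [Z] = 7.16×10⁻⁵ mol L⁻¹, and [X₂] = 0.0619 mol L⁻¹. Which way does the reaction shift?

to the left

(L is a pure liquid — omitted from Qc.)
Qc = [A₂]³·[X₂]² / [Z]² = (0.0209)³·(0.0619)² / (7.16×10⁻⁵)² = 6.82
Qc = 6.82 > Kc = 0.603, so the reverse reaction proceeds.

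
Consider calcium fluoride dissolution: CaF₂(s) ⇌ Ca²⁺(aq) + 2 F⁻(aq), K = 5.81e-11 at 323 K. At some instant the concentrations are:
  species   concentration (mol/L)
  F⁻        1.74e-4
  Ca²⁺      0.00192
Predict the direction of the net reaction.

(CaF₂ is a pure solid — omitted from Q.)
Q = [Ca²⁺]·[F⁻]² = (0.00192)·(1.74e-4)² = 5.81e-11
Q = 5.81e-11 = K, so the system is already at equilibrium.

at equilibrium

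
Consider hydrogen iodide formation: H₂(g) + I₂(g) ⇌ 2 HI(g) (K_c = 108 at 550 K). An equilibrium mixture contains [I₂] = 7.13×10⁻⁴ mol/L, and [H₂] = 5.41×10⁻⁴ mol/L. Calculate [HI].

At equilibrium, K_c = [HI]² / ([H₂]·[I₂]) = 108.
([HI])² / ((5.41×10⁻⁴)·(7.13×10⁻⁴)) = 108
[HI]² = 4.17×10⁻⁵ ⇒ [HI] = 0.00645 mol/L

[HI] = 0.00645 mol/L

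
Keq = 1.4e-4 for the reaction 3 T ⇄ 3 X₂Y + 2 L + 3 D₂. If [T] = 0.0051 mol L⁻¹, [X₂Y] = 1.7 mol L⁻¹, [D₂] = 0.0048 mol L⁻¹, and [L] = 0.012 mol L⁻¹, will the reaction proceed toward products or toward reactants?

Q = [X₂Y]³·[L]²·[D₂]³ / [T]³ = (1.7)³·(0.012)²·(0.0048)³ / (0.0051)³ = 5.9e-4
Q = 5.9e-4 > Keq = 1.4e-4, so the reverse reaction proceeds.

reverse (toward reactants)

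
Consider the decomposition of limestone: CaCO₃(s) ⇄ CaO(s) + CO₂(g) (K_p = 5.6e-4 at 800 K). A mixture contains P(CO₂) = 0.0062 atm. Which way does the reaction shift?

(CaCO₃, CaO are pure solids — omitted from Q_p.)
Q_p = P(CO₂) = 0.0062
Q_p = 0.0062 > K_p = 5.6e-4, so the reverse reaction proceeds.

reverse (toward reactants)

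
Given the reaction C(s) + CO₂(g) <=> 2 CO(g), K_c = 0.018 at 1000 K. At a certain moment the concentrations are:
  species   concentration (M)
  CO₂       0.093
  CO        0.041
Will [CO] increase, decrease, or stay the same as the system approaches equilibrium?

stay the same

(C is a pure solid — omitted from Q_c.)
Q_c = [CO]² / [CO₂] = (0.041)² / (0.093) = 0.018
Q_c = 0.018 = K_c; the system is at equilibrium.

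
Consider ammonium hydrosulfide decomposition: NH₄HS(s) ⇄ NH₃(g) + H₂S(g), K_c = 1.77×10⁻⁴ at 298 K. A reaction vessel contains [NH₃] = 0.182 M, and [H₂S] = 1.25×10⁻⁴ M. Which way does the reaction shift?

forward (toward products)

(NH₄HS is a pure solid — omitted from Q_c.)
Q_c = [NH₃]·[H₂S] = (0.182)·(1.25×10⁻⁴) = 2.28×10⁻⁵
Q_c = 2.28×10⁻⁵ < K_c = 1.77×10⁻⁴, so the forward reaction proceeds.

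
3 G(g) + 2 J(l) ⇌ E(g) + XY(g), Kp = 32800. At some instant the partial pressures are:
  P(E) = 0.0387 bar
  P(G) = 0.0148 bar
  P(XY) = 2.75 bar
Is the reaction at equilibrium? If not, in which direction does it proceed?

neither direction; the system is at equilibrium

(J is a pure liquid — omitted from Qp.)
Qp = P(E)·P(XY) / P(G)³ = (0.0387)·(2.75) / (0.0148)³ = 32800
Qp = 32800 = Kp, so the system is already at equilibrium.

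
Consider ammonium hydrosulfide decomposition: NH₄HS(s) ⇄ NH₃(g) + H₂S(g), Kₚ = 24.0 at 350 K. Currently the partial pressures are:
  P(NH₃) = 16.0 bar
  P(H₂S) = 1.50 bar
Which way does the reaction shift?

neither direction; the system is at equilibrium

(NH₄HS is a pure solid — omitted from Qₚ.)
Qₚ = P(NH₃)·P(H₂S) = (16.0)·(1.50) = 24.0
Qₚ = 24.0 = Kₚ, so the system is already at equilibrium.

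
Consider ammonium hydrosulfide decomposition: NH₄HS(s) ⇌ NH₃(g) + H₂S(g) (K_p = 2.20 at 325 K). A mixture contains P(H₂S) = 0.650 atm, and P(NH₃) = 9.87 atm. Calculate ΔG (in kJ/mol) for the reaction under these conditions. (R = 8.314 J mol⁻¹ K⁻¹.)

ΔG = 2.89 kJ/mol

(NH₄HS is a pure solid — omitted from Q_p.)
Q_p = P(NH₃)·P(H₂S) = (9.87)·(0.650) = 6.42
ΔG = RT ln(Q_p/K_p) = (8.314 J mol⁻¹ K⁻¹)(325 K) × ln(6.42/2.20)
   = (2.702 kJ/mol)(1.071) = 2.89 kJ/mol
ΔG > 0, so the forward reaction is non-spontaneous (proceeds in reverse).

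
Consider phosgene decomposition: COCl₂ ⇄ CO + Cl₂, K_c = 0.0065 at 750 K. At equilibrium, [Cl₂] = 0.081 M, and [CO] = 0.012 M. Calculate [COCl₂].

[COCl₂] = 0.15 M

At equilibrium, K_c = [CO]·[Cl₂] / [COCl₂] = 0.0065.
(0.012)·(0.081) / ([COCl₂]) = 0.0065
[COCl₂] = 0.150 = 0.15 M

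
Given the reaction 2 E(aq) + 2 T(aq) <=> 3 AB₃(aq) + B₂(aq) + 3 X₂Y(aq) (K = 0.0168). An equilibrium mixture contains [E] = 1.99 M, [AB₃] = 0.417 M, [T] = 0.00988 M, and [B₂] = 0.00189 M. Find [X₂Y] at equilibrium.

[X₂Y] = 0.362 M

At equilibrium, K = [AB₃]³·[B₂]·[X₂Y]³ / ([E]²·[T]²) = 0.0168.
(0.417)³·(0.00189)·([X₂Y])³ / ((1.99)²·(0.00988)²) = 0.0168
[X₂Y]³ = 0.0474 ⇒ [X₂Y] = 0.362 M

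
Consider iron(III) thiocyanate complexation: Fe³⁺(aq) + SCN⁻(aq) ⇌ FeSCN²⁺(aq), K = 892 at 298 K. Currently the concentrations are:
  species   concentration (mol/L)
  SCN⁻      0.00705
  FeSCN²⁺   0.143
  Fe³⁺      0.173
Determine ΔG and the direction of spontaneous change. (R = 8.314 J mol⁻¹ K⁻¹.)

Q = [FeSCN²⁺] / ([Fe³⁺]·[SCN⁻]) = (0.143) / ((0.173)·(0.00705)) = 117
ΔG = RT ln(Q/K) = (8.314 J mol⁻¹ K⁻¹)(298 K) × ln(117/892)
   = (2.478 kJ/mol)(-2.031) = -5.03 kJ/mol
ΔG < 0, so the forward reaction is spontaneous (proceeds forward).

ΔG = -5.03 kJ/mol; the forward reaction is spontaneous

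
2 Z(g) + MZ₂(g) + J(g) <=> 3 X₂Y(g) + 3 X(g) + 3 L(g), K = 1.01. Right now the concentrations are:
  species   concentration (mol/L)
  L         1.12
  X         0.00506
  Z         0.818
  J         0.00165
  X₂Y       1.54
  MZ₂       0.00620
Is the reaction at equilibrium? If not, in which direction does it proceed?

Q = [X₂Y]³·[X]³·[L]³ / ([Z]²·[MZ₂]·[J]) = (1.54)³·(0.00506)³·(1.12)³ / ((0.818)²·(0.00620)·(0.00165)) = 0.0971
Q = 0.0971 < K = 1.01, so the forward reaction proceeds.

forward (toward products)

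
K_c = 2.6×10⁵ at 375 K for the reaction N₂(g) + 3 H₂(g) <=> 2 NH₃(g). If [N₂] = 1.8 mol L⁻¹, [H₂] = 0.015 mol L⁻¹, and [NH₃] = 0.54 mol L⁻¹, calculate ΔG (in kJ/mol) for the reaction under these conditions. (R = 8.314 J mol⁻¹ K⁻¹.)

Q_c = [NH₃]² / ([N₂]·[H₂]³) = (0.54)² / ((1.8)·(0.015)³) = 48000
ΔG = RT ln(Q_c/K_c) = (8.314 J mol⁻¹ K⁻¹)(375 K) × ln(48000/2.6×10⁵)
   = (3.118 kJ/mol)(-1.689) = -5.27 kJ/mol
ΔG < 0, so the forward reaction is spontaneous (proceeds forward).

ΔG = -5.27 kJ/mol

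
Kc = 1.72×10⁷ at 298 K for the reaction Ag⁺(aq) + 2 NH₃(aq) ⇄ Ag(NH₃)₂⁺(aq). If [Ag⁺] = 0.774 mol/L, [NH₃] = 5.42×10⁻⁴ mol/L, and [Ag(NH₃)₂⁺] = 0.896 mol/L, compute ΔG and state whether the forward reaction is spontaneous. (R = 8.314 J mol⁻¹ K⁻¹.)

Qc = [Ag(NH₃)₂⁺] / ([Ag⁺]·[NH₃]²) = (0.896) / ((0.774)·(5.42×10⁻⁴)²) = 3.94×10⁶
ΔG = RT ln(Qc/Kc) = (8.314 J mol⁻¹ K⁻¹)(298 K) × ln(3.94×10⁶/1.72×10⁷)
   = (2.478 kJ/mol)(-1.474) = -3.65 kJ/mol
ΔG < 0, so the forward reaction is spontaneous (proceeds forward).

ΔG = -3.65 kJ/mol; the forward reaction is spontaneous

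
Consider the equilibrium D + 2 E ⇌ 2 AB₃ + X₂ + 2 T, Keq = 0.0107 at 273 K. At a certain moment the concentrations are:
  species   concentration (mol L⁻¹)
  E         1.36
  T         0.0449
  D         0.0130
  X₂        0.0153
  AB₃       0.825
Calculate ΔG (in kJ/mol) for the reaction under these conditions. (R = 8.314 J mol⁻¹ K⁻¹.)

Q = [AB₃]²·[X₂]·[T]² / ([D]·[E]²) = (0.825)²·(0.0153)·(0.0449)² / ((0.0130)·(1.36)²) = 8.73×10⁻⁴
ΔG = RT ln(Q/Keq) = (8.314 J mol⁻¹ K⁻¹)(273 K) × ln(8.73×10⁻⁴/0.0107)
   = (2.270 kJ/mol)(-2.506) = -5.69 kJ/mol
ΔG < 0, so the forward reaction is spontaneous (proceeds forward).

ΔG = -5.69 kJ/mol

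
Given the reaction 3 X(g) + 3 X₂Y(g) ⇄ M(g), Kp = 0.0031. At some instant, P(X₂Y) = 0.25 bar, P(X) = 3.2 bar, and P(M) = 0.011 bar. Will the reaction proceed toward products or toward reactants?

reverse (toward reactants)

Qp = P(M) / (P(X)³·P(X₂Y)³) = (0.011) / ((3.2)³·(0.25)³) = 0.021
Qp = 0.021 > Kp = 0.0031, so the reverse reaction proceeds.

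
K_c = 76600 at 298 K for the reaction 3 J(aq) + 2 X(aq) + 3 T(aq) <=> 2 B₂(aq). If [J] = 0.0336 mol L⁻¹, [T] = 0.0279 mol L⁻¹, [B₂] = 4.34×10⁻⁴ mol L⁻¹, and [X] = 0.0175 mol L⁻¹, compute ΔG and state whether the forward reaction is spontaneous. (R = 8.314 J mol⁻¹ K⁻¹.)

Q_c = [B₂]² / ([J]³·[X]²·[T]³) = (4.34×10⁻⁴)² / ((0.0336)³·(0.0175)²·(0.0279)³) = 7.47×10⁵
ΔG = RT ln(Q_c/K_c) = (8.314 J mol⁻¹ K⁻¹)(298 K) × ln(7.47×10⁵/76600)
   = (2.478 kJ/mol)(2.277) = 5.64 kJ/mol
ΔG > 0, so the forward reaction is non-spontaneous (proceeds in reverse).

ΔG = 5.64 kJ/mol; the forward reaction is non-spontaneous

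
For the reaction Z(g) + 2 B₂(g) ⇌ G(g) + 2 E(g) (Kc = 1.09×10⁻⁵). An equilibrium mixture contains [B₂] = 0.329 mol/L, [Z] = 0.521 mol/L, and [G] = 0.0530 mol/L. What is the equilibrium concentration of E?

[E] = 0.00341 mol/L

At equilibrium, Kc = [G]·[E]² / ([Z]·[B₂]²) = 1.09×10⁻⁵.
(0.0530)·([E])² / ((0.521)·(0.329)²) = 1.09×10⁻⁵
[E]² = 1.16×10⁻⁵ ⇒ [E] = 0.00341 mol/L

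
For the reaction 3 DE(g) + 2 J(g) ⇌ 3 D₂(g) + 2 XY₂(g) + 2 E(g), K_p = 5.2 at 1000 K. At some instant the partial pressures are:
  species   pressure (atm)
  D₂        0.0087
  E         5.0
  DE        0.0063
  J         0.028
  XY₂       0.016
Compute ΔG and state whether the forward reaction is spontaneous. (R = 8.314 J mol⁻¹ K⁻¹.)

Q_p = P(D₂)³·P(XY₂)²·P(E)² / (P(DE)³·P(J)²) = (0.0087)³·(0.016)²·(5.0)² / ((0.0063)³·(0.028)²) = 21.5
ΔG = RT ln(Q_p/K_p) = (8.314 J mol⁻¹ K⁻¹)(1000 K) × ln(21.5/5.2)
   = (8.314 kJ/mol)(1.419) = 11.8 kJ/mol
ΔG > 0, so the forward reaction is non-spontaneous (proceeds in reverse).

ΔG = 11.8 kJ/mol; the forward reaction is non-spontaneous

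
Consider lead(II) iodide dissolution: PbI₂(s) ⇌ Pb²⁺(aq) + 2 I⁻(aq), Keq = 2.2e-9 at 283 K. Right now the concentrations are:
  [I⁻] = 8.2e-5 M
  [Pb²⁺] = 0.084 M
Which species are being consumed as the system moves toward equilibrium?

(PbI₂ is a pure solid — omitted from Q.)
Q = [Pb²⁺]·[I⁻]² = (0.084)·(8.2e-5)² = 5.6e-10
Q = 5.6e-10 < Keq = 2.2e-9: net forward reaction.

PbI₂ (reactants)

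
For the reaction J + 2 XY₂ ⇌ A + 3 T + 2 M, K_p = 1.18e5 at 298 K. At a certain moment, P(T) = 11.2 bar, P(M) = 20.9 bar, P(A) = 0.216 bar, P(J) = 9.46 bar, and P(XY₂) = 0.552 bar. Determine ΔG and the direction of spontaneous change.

Q_p = P(A)·P(T)³·P(M)² / (P(J)·P(XY₂)²) = (0.216)·(11.2)³·(20.9)² / ((9.46)·(0.552)²) = 46000
ΔG = RT ln(Q_p/K_p) = (8.314 J mol⁻¹ K⁻¹)(298 K) × ln(46000/1.18e5)
   = (2.478 kJ/mol)(-0.9420) = -2.33 kJ/mol
ΔG < 0, so the forward reaction is spontaneous (proceeds forward).

ΔG = -2.33 kJ/mol; the forward reaction is spontaneous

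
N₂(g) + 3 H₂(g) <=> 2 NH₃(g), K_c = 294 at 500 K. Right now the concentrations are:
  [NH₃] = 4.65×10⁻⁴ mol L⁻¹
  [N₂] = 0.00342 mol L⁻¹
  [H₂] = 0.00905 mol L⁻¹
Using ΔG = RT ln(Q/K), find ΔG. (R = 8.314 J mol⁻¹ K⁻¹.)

ΔG = -5.14 kJ/mol

Q_c = [NH₃]² / ([N₂]·[H₂]³) = (4.65×10⁻⁴)² / ((0.00342)·(0.00905)³) = 85.3
ΔG = RT ln(Q_c/K_c) = (8.314 J mol⁻¹ K⁻¹)(500 K) × ln(85.3/294)
   = (4.157 kJ/mol)(-1.237) = -5.14 kJ/mol
ΔG < 0, so the forward reaction is spontaneous (proceeds forward).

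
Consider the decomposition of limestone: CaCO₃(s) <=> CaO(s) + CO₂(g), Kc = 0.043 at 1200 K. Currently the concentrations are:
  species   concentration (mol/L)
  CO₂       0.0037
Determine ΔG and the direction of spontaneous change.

ΔG = -24.5 kJ/mol; the forward reaction is spontaneous

(CaCO₃, CaO are pure solids — omitted from Qc.)
Qc = [CO₂] = 0.00370
ΔG = RT ln(Qc/Kc) = (8.314 J mol⁻¹ K⁻¹)(1200 K) × ln(0.00370/0.043)
   = (9.977 kJ/mol)(-2.453) = -24.5 kJ/mol
ΔG < 0, so the forward reaction is spontaneous (proceeds forward).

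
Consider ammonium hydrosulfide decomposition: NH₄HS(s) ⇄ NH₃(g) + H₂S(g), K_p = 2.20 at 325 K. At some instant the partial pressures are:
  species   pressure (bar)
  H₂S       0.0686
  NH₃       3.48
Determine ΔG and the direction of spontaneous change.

(NH₄HS is a pure solid — omitted from Q_p.)
Q_p = P(NH₃)·P(H₂S) = (3.48)·(0.0686) = 0.239
ΔG = RT ln(Q_p/K_p) = (8.314 J mol⁻¹ K⁻¹)(325 K) × ln(0.239/2.20)
   = (2.702 kJ/mol)(-2.220) = -6.00 kJ/mol
ΔG < 0, so the forward reaction is spontaneous (proceeds forward).

ΔG = -6.00 kJ/mol; the forward reaction is spontaneous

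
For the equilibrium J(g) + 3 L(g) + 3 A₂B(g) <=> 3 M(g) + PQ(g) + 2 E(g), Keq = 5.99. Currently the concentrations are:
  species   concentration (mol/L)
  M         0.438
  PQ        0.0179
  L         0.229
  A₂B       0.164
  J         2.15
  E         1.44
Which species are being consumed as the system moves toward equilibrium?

Q = [M]³·[PQ]·[E]² / ([J]·[L]³·[A₂B]³) = (0.438)³·(0.0179)·(1.44)² / ((2.15)·(0.229)³·(0.164)³) = 27.4
Q = 27.4 > Keq = 5.99: net reverse reaction.

M, PQ, E (products)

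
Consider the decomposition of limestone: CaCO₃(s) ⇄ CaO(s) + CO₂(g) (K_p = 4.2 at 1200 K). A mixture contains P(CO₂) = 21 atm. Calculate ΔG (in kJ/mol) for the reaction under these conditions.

(CaCO₃, CaO are pure solids — omitted from Q_p.)
Q_p = P(CO₂) = 21.0
ΔG = RT ln(Q_p/K_p) = (8.314 J mol⁻¹ K⁻¹)(1200 K) × ln(21.0/4.2)
   = (9.977 kJ/mol)(1.609) = 16.1 kJ/mol
ΔG > 0, so the forward reaction is non-spontaneous (proceeds in reverse).

ΔG = 16.1 kJ/mol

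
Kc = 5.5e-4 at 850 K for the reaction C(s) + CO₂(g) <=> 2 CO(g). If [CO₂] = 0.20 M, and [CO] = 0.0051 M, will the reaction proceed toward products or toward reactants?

(C is a pure solid — omitted from Qc.)
Qc = [CO]² / [CO₂] = (0.0051)² / (0.20) = 1.3e-4
Qc = 1.3e-4 < Kc = 5.5e-4, so the forward reaction proceeds.

toward products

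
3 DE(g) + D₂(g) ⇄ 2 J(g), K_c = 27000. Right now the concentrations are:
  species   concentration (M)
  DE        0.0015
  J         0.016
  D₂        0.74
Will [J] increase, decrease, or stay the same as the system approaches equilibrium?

Q_c = [J]² / ([DE]³·[D₂]) = (0.016)² / ((0.0015)³·(0.74)) = 1.0e5
Q_c = 1.0e5 > K_c = 27000: net reverse reaction.
J is a product, so it decreases.

decrease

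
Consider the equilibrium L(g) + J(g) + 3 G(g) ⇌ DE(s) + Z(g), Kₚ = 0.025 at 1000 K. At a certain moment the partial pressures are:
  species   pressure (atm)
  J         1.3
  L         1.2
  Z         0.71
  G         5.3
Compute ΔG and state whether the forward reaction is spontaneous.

ΔG = -17.5 kJ/mol; the forward reaction is spontaneous

(DE is a pure solid — omitted from Qₚ.)
Qₚ = P(Z) / (P(L)·P(J)·P(G)³) = (0.71) / ((1.2)·(1.3)·(5.3)³) = 0.00306
ΔG = RT ln(Qₚ/Kₚ) = (8.314 J mol⁻¹ K⁻¹)(1000 K) × ln(0.00306/0.025)
   = (8.314 kJ/mol)(-2.100) = -17.5 kJ/mol
ΔG < 0, so the forward reaction is spontaneous (proceeds forward).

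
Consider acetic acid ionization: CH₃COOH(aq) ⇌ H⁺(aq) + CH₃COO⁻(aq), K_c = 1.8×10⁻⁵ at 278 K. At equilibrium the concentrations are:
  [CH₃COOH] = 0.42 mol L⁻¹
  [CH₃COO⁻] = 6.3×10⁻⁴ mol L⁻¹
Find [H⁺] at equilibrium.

[H⁺] = 0.012 mol L⁻¹

At equilibrium, K_c = [H⁺]·[CH₃COO⁻] / [CH₃COOH] = 1.8×10⁻⁵.
([H⁺])·(6.3×10⁻⁴) / (0.42) = 1.8×10⁻⁵
[H⁺] = 0.0120 = 0.012 mol L⁻¹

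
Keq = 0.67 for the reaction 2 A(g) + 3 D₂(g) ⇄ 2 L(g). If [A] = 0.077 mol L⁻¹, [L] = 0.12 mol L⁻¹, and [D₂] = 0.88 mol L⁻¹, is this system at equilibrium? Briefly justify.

no; Q > K, reaction proceeds in reverse

Q = [L]² / ([A]²·[D₂]³) = (0.12)² / ((0.077)²·(0.88)³) = 3.6
Q = 3.6 > Keq = 0.67: net reverse reaction.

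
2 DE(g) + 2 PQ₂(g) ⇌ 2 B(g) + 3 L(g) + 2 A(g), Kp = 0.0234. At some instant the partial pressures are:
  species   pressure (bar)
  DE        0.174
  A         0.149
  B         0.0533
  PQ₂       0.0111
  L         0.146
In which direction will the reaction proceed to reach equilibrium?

reverse (toward reactants)

Qp = P(B)²·P(L)³·P(A)² / (P(DE)²·P(PQ₂)²) = (0.0533)²·(0.146)³·(0.149)² / ((0.174)²·(0.0111)²) = 0.0526
Qp = 0.0526 > Kp = 0.0234, so the reverse reaction proceeds.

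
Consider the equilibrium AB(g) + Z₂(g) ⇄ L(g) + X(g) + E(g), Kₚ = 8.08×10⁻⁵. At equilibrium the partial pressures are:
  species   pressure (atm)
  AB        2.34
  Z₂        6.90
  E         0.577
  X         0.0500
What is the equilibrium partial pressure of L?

At equilibrium, Kₚ = P(L)·P(X)·P(E) / (P(AB)·P(Z₂)) = 8.08×10⁻⁵.
(P(L))·(0.0500)·(0.577) / ((2.34)·(6.90)) = 8.08×10⁻⁵
P(L) = 0.0452 atm

P(L) = 0.0452 atm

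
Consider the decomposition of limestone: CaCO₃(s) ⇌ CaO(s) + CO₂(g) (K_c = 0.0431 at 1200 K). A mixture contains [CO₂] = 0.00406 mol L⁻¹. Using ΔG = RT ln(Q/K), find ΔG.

(CaCO₃, CaO are pure solids — omitted from Q_c.)
Q_c = [CO₂] = 0.00406
ΔG = RT ln(Q_c/K_c) = (8.314 J mol⁻¹ K⁻¹)(1200 K) × ln(0.00406/0.0431)
   = (9.977 kJ/mol)(-2.362) = -23.6 kJ/mol
ΔG < 0, so the forward reaction is spontaneous (proceeds forward).

ΔG = -23.6 kJ/mol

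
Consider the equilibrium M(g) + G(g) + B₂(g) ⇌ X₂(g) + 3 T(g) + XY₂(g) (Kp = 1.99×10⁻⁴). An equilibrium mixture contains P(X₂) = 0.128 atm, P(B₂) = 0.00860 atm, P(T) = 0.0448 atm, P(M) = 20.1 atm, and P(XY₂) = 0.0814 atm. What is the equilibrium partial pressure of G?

P(G) = 0.0272 atm

At equilibrium, Kp = P(X₂)·P(T)³·P(XY₂) / (P(M)·P(G)·P(B₂)) = 1.99×10⁻⁴.
(0.128)·(0.0448)³·(0.0814) / ((20.1)·(P(G))·(0.00860)) = 1.99×10⁻⁴
P(G) = 0.0272 atm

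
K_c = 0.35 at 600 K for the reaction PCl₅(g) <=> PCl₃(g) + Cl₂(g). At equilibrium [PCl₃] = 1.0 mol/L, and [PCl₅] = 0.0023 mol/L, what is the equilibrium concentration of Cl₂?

At equilibrium, K_c = [PCl₃]·[Cl₂] / [PCl₅] = 0.35.
(1.0)·([Cl₂]) / (0.0023) = 0.35
[Cl₂] = 8.05e-4 = 8.1e-4 mol/L

[Cl₂] = 8.1e-4 mol/L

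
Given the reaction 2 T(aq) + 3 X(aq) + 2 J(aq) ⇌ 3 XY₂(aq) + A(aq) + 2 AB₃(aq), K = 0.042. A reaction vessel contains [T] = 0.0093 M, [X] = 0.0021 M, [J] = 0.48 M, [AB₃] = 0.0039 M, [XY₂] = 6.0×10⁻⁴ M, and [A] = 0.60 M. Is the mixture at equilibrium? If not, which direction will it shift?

Q = [XY₂]³·[A]·[AB₃]² / ([T]²·[X]³·[J]²) = (6.0×10⁻⁴)³·(0.60)·(0.0039)² / ((0.0093)²·(0.0021)³·(0.48)²) = 0.011
Q = 0.011 < K = 0.042: net forward reaction.

no; Q < K, reaction proceeds forward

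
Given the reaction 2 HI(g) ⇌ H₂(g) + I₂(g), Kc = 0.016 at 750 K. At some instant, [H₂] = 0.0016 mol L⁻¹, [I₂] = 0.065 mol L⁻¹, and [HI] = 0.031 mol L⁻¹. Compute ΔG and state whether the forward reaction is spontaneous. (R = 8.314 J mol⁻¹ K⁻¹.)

Qc = [H₂]·[I₂] / [HI]² = (0.0016)·(0.065) / (0.031)² = 0.108
ΔG = RT ln(Qc/Kc) = (8.314 J mol⁻¹ K⁻¹)(750 K) × ln(0.108/0.016)
   = (6.236 kJ/mol)(1.910) = 11.9 kJ/mol
ΔG > 0, so the forward reaction is non-spontaneous (proceeds in reverse).

ΔG = 11.9 kJ/mol; the forward reaction is non-spontaneous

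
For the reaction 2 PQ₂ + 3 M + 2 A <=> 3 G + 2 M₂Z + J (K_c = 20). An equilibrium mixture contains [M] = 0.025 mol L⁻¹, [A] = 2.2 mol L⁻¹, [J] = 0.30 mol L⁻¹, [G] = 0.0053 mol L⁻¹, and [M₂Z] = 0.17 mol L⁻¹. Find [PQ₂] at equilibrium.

[PQ₂] = 9.2×10⁻⁴ mol L⁻¹

At equilibrium, K_c = [G]³·[M₂Z]²·[J] / ([PQ₂]²·[M]³·[A]²) = 20.
(0.0053)³·(0.17)²·(0.30) / (([PQ₂])²·(0.025)³·(2.2)²) = 20
[PQ₂]² = 8.53×10⁻⁷ ⇒ [PQ₂] = 9.2×10⁻⁴ mol L⁻¹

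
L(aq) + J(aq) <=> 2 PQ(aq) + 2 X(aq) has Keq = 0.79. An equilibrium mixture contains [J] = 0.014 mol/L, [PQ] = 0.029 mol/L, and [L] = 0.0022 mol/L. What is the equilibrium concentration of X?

At equilibrium, Keq = [PQ]²·[X]² / ([L]·[J]) = 0.79.
(0.029)²·([X])² / ((0.0022)·(0.014)) = 0.79
[X]² = 0.0289 ⇒ [X] = 0.17 mol/L

[X] = 0.17 mol/L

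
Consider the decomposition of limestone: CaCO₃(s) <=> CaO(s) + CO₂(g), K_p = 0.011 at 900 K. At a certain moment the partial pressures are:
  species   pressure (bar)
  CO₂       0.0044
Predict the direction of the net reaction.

to the right

(CaCO₃, CaO are pure solids — omitted from Q_p.)
Q_p = P(CO₂) = 0.0044
Q_p = 0.0044 < K_p = 0.011, so the forward reaction proceeds.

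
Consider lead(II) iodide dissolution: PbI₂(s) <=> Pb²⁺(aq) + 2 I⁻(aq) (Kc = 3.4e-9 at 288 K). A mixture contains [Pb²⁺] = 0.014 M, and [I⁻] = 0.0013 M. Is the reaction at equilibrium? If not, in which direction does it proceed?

(PbI₂ is a pure solid — omitted from Qc.)
Qc = [Pb²⁺]·[I⁻]² = (0.014)·(0.0013)² = 2.4e-8
Qc = 2.4e-8 > Kc = 3.4e-9, so the reverse reaction proceeds.

in the reverse direction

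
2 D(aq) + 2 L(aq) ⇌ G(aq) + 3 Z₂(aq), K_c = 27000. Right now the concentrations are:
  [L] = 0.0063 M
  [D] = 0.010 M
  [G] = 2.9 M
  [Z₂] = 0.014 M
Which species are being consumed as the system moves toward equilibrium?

Q_c = [G]·[Z₂]³ / ([D]²·[L]²) = (2.9)·(0.014)³ / ((0.010)²·(0.0063)²) = 2000
Q_c = 2000 < K_c = 27000: net forward reaction.

D, L (reactants)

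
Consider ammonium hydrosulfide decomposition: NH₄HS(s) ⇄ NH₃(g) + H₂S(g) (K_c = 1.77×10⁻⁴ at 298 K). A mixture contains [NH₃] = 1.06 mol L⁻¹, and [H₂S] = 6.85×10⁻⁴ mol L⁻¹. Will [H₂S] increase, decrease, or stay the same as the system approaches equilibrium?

decrease

(NH₄HS is a pure solid — omitted from Q_c.)
Q_c = [NH₃]·[H₂S] = (1.06)·(6.85×10⁻⁴) = 7.26×10⁻⁴
Q_c = 7.26×10⁻⁴ > K_c = 1.77×10⁻⁴: net reverse reaction.
H₂S is a product, so it decreases.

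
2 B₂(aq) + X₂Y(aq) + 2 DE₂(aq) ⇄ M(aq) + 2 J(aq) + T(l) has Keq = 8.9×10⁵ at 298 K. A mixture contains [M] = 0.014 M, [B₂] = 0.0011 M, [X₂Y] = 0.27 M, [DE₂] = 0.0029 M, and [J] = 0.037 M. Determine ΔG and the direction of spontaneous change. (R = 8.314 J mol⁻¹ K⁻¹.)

ΔG = 5.10 kJ/mol; the forward reaction is non-spontaneous

(T is a pure liquid — omitted from Q.)
Q = [M]·[J]² / ([B₂]²·[X₂Y]·[DE₂]²) = (0.014)·(0.037)² / ((0.0011)²·(0.27)·(0.0029)²) = 6.98×10⁶
ΔG = RT ln(Q/Keq) = (8.314 J mol⁻¹ K⁻¹)(298 K) × ln(6.98×10⁶/8.9×10⁵)
   = (2.478 kJ/mol)(2.060) = 5.10 kJ/mol
ΔG > 0, so the forward reaction is non-spontaneous (proceeds in reverse).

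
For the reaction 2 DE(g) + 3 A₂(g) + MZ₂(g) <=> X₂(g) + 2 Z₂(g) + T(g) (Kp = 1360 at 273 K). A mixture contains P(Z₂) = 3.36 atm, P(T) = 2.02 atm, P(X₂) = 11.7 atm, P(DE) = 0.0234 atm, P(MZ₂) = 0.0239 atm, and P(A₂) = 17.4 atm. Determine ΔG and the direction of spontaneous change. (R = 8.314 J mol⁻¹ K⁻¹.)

ΔG = 2.37 kJ/mol; the forward reaction is non-spontaneous

Qp = P(X₂)·P(Z₂)²·P(T) / (P(DE)²·P(A₂)³·P(MZ₂)) = (11.7)·(3.36)²·(2.02) / ((0.0234)²·(17.4)³·(0.0239)) = 3870
ΔG = RT ln(Qp/Kp) = (8.314 J mol⁻¹ K⁻¹)(273 K) × ln(3870/1360)
   = (2.270 kJ/mol)(1.046) = 2.37 kJ/mol
ΔG > 0, so the forward reaction is non-spontaneous (proceeds in reverse).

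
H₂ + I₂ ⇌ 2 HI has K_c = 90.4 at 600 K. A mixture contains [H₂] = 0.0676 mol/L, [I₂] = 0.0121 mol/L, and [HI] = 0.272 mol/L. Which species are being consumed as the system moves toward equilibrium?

none (at equilibrium)

Q_c = [HI]² / ([H₂]·[I₂]) = (0.272)² / ((0.0676)·(0.0121)) = 90.4
Q_c = 90.4 = K_c; the system is at equilibrium.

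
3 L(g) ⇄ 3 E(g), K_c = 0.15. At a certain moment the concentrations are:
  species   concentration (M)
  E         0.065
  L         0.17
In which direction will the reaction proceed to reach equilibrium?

forward (toward products)

Q_c = [E]³ / [L]³ = (0.065)³ / (0.17)³ = 0.056
Q_c = 0.056 < K_c = 0.15, so the forward reaction proceeds.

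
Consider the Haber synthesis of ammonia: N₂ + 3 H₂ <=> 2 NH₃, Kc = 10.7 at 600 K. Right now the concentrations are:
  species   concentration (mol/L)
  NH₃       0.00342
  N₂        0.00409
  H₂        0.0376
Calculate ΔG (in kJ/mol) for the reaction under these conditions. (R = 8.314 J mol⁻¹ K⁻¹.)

ΔG = 8.06 kJ/mol

Qc = [NH₃]² / ([N₂]·[H₂]³) = (0.00342)² / ((0.00409)·(0.0376)³) = 53.8
ΔG = RT ln(Qc/Kc) = (8.314 J mol⁻¹ K⁻¹)(600 K) × ln(53.8/10.7)
   = (4.988 kJ/mol)(1.615) = 8.06 kJ/mol
ΔG > 0, so the forward reaction is non-spontaneous (proceeds in reverse).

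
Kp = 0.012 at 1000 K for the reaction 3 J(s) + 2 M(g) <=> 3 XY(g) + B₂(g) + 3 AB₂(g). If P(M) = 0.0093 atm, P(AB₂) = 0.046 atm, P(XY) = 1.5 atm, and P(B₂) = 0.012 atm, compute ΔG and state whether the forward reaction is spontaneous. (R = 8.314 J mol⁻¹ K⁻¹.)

(J is a pure solid — omitted from Qp.)
Qp = P(XY)³·P(B₂)·P(AB₂)³ / P(M)² = (1.5)³·(0.012)·(0.046)³ / (0.0093)² = 0.0456
ΔG = RT ln(Qp/Kp) = (8.314 J mol⁻¹ K⁻¹)(1000 K) × ln(0.0456/0.012)
   = (8.314 kJ/mol)(1.335) = 11.1 kJ/mol
ΔG > 0, so the forward reaction is non-spontaneous (proceeds in reverse).

ΔG = 11.1 kJ/mol; the forward reaction is non-spontaneous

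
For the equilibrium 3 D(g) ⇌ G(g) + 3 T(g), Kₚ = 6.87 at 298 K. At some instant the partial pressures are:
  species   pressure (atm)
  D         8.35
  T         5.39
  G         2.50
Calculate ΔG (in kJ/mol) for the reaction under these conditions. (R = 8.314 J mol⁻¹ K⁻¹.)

Qₚ = P(G)·P(T)³ / P(D)³ = (2.50)·(5.39)³ / (8.35)³ = 0.672
ΔG = RT ln(Qₚ/Kₚ) = (8.314 J mol⁻¹ K⁻¹)(298 K) × ln(0.672/6.87)
   = (2.478 kJ/mol)(-2.325) = -5.76 kJ/mol
ΔG < 0, so the forward reaction is spontaneous (proceeds forward).

ΔG = -5.76 kJ/mol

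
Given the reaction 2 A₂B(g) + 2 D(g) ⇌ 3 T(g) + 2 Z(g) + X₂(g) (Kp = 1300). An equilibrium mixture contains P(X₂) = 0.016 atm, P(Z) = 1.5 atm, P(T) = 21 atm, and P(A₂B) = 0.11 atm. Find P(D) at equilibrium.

P(D) = 4.6 atm

At equilibrium, Kp = P(T)³·P(Z)²·P(X₂) / (P(A₂B)²·P(D)²) = 1300.
(21)³·(1.5)²·(0.016) / ((0.11)²·(P(D))²) = 1300
P(D)² = 21.2 ⇒ P(D) = 4.6 atm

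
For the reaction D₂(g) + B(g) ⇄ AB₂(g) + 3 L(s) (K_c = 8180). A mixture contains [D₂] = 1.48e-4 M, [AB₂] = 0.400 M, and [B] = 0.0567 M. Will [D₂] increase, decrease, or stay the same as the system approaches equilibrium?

increase

(L is a pure solid — omitted from Q_c.)
Q_c = [AB₂] / ([D₂]·[B]) = (0.400) / ((1.48e-4)·(0.0567)) = 47700
Q_c = 47700 > K_c = 8180: net reverse reaction.
D₂ is a reactant, so it increases.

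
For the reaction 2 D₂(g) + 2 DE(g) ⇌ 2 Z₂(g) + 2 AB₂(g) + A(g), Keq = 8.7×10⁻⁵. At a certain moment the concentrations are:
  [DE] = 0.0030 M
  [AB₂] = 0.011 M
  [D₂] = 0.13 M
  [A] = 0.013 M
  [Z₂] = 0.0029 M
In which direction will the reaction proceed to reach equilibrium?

neither direction; the system is at equilibrium

Q = [Z₂]²·[AB₂]²·[A] / ([D₂]²·[DE]²) = (0.0029)²·(0.011)²·(0.013) / ((0.13)²·(0.0030)²) = 8.7×10⁻⁵
Q = 8.7×10⁻⁵ = Keq, so the system is already at equilibrium.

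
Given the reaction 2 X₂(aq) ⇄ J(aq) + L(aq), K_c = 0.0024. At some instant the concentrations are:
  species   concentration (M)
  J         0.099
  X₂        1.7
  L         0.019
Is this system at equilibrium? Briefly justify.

Q_c = [J]·[L] / [X₂]² = (0.099)·(0.019) / (1.7)² = 6.5×10⁻⁴
Q_c = 6.5×10⁻⁴ < K_c = 0.0024: net forward reaction.

no; Q < K, reaction proceeds forward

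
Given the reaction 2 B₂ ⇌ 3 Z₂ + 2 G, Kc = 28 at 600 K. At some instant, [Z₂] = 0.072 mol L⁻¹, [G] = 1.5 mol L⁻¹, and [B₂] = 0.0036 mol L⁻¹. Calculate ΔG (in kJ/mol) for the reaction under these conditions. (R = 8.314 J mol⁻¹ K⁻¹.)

Qc = [Z₂]³·[G]² / [B₂]² = (0.072)³·(1.5)² / (0.0036)² = 64.8
ΔG = RT ln(Qc/Kc) = (8.314 J mol⁻¹ K⁻¹)(600 K) × ln(64.8/28)
   = (4.988 kJ/mol)(0.8391) = 4.19 kJ/mol
ΔG > 0, so the forward reaction is non-spontaneous (proceeds in reverse).

ΔG = 4.19 kJ/mol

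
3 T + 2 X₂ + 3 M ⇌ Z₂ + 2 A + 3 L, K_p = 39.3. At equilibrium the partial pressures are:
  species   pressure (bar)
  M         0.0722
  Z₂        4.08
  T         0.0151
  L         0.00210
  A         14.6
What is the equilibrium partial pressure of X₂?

P(X₂) = 12.6 bar

At equilibrium, K_p = P(Z₂)·P(A)²·P(L)³ / (P(T)³·P(X₂)²·P(M)³) = 39.3.
(4.08)·(14.6)²·(0.00210)³ / ((0.0151)³·(P(X₂))²·(0.0722)³) = 39.3
P(X₂)² = 158 ⇒ P(X₂) = 12.6 bar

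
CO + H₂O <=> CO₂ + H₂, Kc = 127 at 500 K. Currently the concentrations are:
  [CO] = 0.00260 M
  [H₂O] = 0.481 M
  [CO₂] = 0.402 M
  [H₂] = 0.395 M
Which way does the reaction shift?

Qc = [CO₂]·[H₂] / ([CO]·[H₂O]) = (0.402)·(0.395) / ((0.00260)·(0.481)) = 127
Qc = 127 = Kc, so the system is already at equilibrium.

no net change (already at equilibrium)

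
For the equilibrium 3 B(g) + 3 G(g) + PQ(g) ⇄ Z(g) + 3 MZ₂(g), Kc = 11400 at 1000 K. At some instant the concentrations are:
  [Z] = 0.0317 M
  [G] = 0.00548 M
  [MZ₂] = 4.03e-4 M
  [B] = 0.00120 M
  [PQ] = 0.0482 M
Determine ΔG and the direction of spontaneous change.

ΔG = 21.5 kJ/mol; the forward reaction is non-spontaneous

Qc = [Z]·[MZ₂]³ / ([B]³·[G]³·[PQ]) = (0.0317)·(4.03e-4)³ / ((0.00120)³·(0.00548)³·(0.0482)) = 1.51e5
ΔG = RT ln(Qc/Kc) = (8.314 J mol⁻¹ K⁻¹)(1000 K) × ln(1.51e5/11400)
   = (8.314 kJ/mol)(2.584) = 21.5 kJ/mol
ΔG > 0, so the forward reaction is non-spontaneous (proceeds in reverse).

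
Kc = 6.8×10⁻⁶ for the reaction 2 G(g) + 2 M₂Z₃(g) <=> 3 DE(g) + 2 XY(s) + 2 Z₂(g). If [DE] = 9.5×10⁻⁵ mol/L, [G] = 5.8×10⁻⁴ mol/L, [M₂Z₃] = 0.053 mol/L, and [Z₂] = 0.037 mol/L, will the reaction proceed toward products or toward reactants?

(XY is a pure solid — omitted from Qc.)
Qc = [DE]³·[Z₂]² / ([G]²·[M₂Z₃]²) = (9.5×10⁻⁵)³·(0.037)² / ((5.8×10⁻⁴)²·(0.053)²) = 1.2×10⁻⁶
Qc = 1.2×10⁻⁶ < Kc = 6.8×10⁻⁶, so the forward reaction proceeds.

to the right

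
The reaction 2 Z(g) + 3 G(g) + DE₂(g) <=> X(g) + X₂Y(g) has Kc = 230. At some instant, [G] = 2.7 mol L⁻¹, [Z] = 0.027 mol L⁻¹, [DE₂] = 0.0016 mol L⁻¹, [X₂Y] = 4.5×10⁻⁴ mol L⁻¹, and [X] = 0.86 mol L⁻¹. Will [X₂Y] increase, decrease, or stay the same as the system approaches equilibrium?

Qc = [X]·[X₂Y] / ([Z]²·[G]³·[DE₂]) = (0.86)·(4.5×10⁻⁴) / ((0.027)²·(2.7)³·(0.0016)) = 17
Qc = 17 < Kc = 230: net forward reaction.
X₂Y is a product, so it increases.

increase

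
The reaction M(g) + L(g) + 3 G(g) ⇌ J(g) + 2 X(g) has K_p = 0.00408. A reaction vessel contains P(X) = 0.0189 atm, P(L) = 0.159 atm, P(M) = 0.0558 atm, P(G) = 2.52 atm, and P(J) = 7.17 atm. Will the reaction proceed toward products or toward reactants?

Q_p = P(J)·P(X)² / (P(M)·P(L)·P(G)³) = (7.17)·(0.0189)² / ((0.0558)·(0.159)·(2.52)³) = 0.0180
Q_p = 0.0180 > K_p = 0.00408, so the reverse reaction proceeds.

toward reactants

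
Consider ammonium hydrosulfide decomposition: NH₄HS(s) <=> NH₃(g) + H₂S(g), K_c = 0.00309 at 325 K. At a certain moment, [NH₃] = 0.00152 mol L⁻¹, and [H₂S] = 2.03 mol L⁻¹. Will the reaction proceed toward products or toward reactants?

(NH₄HS is a pure solid — omitted from Q_c.)
Q_c = [NH₃]·[H₂S] = (0.00152)·(2.03) = 0.00309
Q_c = 0.00309 = K_c, so the system is already at equilibrium.

at equilibrium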